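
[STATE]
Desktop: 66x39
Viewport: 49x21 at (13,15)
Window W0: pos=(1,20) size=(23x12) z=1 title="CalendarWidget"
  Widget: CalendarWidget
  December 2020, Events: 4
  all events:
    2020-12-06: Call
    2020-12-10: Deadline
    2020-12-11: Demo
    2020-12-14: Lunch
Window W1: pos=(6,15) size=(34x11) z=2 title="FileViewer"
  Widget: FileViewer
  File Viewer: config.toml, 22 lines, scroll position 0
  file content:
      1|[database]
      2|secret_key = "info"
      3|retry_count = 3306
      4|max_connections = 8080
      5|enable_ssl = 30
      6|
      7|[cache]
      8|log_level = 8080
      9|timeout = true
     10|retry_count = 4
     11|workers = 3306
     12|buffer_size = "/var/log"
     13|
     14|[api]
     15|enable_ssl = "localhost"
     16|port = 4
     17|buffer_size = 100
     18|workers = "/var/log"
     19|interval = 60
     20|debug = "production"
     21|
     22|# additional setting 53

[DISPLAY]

━━━━━━━━━━━━━━━━━━━━━━━━━━┓                      
iewer                     ┃                      
──────────────────────────┨                      
ase]                     ▲┃                      
_key = "info"            █┃                      
count = 3306             ░┃                      
nnections = 8080         ░┃                      
_ssl = 30                ░┃                      
                         ░┃                      
]                        ▼┃                      
━━━━━━━━━━━━━━━━━━━━━━━━━━┛                      
* 11* 12 1┃                                      
7 18 19 20┃                                      
 25 26 27 ┃                                      
          ┃                                      
          ┃                                      
━━━━━━━━━━┛                                      
                                                 
                                                 
                                                 
                                                 


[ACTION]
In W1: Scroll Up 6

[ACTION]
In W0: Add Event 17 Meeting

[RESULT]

━━━━━━━━━━━━━━━━━━━━━━━━━━┓                      
iewer                     ┃                      
──────────────────────────┨                      
ase]                     ▲┃                      
_key = "info"            █┃                      
count = 3306             ░┃                      
nnections = 8080         ░┃                      
_ssl = 30                ░┃                      
                         ░┃                      
]                        ▼┃                      
━━━━━━━━━━━━━━━━━━━━━━━━━━┛                      
* 11* 12 1┃                                      
7* 18 19 2┃                                      
 25 26 27 ┃                                      
          ┃                                      
          ┃                                      
━━━━━━━━━━┛                                      
                                                 
                                                 
                                                 
                                                 


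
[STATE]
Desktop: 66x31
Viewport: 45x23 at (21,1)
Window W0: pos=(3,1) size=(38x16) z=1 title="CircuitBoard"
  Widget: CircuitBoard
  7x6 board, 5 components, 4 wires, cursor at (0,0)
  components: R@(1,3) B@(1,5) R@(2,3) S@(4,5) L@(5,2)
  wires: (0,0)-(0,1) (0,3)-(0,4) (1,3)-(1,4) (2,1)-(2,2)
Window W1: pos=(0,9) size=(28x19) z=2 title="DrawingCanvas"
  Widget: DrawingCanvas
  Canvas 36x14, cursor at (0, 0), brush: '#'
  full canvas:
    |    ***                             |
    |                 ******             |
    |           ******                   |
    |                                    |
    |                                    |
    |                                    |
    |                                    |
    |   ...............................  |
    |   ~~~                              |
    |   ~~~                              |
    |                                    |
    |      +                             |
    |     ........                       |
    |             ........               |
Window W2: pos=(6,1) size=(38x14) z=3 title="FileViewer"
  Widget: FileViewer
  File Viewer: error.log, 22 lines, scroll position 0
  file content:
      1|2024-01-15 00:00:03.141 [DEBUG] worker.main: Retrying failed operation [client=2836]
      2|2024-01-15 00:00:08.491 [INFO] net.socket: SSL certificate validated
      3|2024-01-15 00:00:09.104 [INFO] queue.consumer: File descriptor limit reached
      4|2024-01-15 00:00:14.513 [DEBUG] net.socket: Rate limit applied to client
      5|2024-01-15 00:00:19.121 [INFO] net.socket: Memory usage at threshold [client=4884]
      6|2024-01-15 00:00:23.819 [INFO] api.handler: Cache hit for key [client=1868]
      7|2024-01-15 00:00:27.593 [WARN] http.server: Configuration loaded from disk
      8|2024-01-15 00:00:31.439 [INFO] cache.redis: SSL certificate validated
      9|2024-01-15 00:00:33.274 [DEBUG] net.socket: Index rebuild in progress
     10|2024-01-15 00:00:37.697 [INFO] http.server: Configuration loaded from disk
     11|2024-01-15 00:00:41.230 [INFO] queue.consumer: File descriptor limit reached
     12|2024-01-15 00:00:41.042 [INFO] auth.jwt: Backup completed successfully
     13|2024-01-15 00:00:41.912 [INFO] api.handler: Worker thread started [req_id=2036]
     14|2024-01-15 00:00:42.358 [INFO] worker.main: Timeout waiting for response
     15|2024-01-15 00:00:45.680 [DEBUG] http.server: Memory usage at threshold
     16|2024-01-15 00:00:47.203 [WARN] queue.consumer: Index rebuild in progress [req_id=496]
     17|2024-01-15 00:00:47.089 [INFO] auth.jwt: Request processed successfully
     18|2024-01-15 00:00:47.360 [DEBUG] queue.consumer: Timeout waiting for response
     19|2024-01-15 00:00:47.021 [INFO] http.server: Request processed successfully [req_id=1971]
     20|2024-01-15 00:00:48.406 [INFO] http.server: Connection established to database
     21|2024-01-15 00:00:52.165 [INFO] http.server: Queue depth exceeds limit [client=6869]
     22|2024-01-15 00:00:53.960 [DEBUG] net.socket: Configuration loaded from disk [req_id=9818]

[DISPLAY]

━━━━━━━━━━━━━━━━━━━━━━┓                      
                      ┃                      
──────────────────────┨                      
00:03.141 [DEBUG] wor▲┃                      
00:08.491 [INFO] net.█┃                      
00:09.104 [INFO] queu░┃                      
00:14.513 [DEBUG] net░┃                      
00:19.121 [INFO] net.░┃                      
00:23.819 [INFO] api.░┃                      
00:27.593 [WARN] http░┃                      
00:31.439 [INFO] cach░┃                      
00:33.274 [DEBUG] net░┃                      
00:37.697 [INFO] http▼┃                      
━━━━━━━━━━━━━━━━━━━━━━┛                      
      ┃            ┃                         
      ┃━━━━━━━━━━━━┛                         
      ┃                                      
      ┃                                      
......┃                                      
      ┃                                      
      ┃                                      
      ┃                                      
      ┃                                      


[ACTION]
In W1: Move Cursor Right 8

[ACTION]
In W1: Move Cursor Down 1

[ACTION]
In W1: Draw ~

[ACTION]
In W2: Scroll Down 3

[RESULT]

━━━━━━━━━━━━━━━━━━━━━━┓                      
                      ┃                      
──────────────────────┨                      
00:14.513 [DEBUG] net▲┃                      
00:19.121 [INFO] net.░┃                      
00:23.819 [INFO] api.░┃                      
00:27.593 [WARN] http█┃                      
00:31.439 [INFO] cach░┃                      
00:33.274 [DEBUG] net░┃                      
00:37.697 [INFO] http░┃                      
00:41.230 [INFO] queu░┃                      
00:41.042 [INFO] auth░┃                      
00:41.912 [INFO] api.▼┃                      
━━━━━━━━━━━━━━━━━━━━━━┛                      
      ┃            ┃                         
      ┃━━━━━━━━━━━━┛                         
      ┃                                      
      ┃                                      
......┃                                      
      ┃                                      
      ┃                                      
      ┃                                      
      ┃                                      


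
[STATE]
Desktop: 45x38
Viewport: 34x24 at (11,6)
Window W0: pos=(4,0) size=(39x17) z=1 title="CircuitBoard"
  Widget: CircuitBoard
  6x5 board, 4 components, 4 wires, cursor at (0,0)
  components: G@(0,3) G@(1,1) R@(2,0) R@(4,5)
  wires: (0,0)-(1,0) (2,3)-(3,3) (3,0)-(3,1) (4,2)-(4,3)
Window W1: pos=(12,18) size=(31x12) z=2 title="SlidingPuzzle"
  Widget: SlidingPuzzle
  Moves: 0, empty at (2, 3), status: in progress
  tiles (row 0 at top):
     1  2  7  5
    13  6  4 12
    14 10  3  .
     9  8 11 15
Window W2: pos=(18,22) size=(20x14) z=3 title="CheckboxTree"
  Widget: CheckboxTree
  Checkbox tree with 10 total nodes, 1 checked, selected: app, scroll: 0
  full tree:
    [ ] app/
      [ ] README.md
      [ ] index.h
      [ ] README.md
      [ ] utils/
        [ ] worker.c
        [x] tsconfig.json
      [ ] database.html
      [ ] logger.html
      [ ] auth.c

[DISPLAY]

  G                            ┃  
                               ┃  
          ·                    ┃  
          │                    ┃  
─ ·       ·                    ┃  
                               ┃  
      · ─ ·       R            ┃  
: (0,0)                        ┃  
                               ┃  
                               ┃  
━━━━━━━━━━━━━━━━━━━━━━━━━━━━━━━┛  
                                  
 ┏━━━━━━━━━━━━━━━━━━━━━━━━━━━━━┓  
 ┃ SlidingPuzzle               ┃  
 ┠─────────────────────────────┨  
 ┃┌────┬────┬────┬────┐        ┃  
 ┃│  1 ┏━━━━━━━━━━━━━━━━━━┓    ┃  
 ┃├────┃ CheckboxTree     ┃    ┃  
 ┃│ 13 ┠──────────────────┨    ┃  
 ┃├────┃>[-] app/         ┃    ┃  
 ┃│ 14 ┃   [ ] README.md  ┃    ┃  
 ┃├────┃   [ ] index.h    ┃    ┃  
 ┃│  9 ┃   [ ] README.md  ┃    ┃  
 ┗━━━━━┃   [-] utils/     ┃━━━━┛  


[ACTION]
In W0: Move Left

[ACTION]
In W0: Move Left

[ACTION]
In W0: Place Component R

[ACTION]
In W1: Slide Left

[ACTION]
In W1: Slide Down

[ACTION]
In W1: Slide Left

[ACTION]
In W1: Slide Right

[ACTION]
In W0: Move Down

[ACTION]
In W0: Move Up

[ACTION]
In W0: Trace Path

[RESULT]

  G                            ┃  
                               ┃  
          ·                    ┃  
          │                    ┃  
─ ·       ·                    ┃  
                               ┃  
      · ─ ·       R            ┃  
: (0,0)  Trace: R (1 nodes)    ┃  
                               ┃  
                               ┃  
━━━━━━━━━━━━━━━━━━━━━━━━━━━━━━━┛  
                                  
 ┏━━━━━━━━━━━━━━━━━━━━━━━━━━━━━┓  
 ┃ SlidingPuzzle               ┃  
 ┠─────────────────────────────┨  
 ┃┌────┬────┬────┬────┐        ┃  
 ┃│  1 ┏━━━━━━━━━━━━━━━━━━┓    ┃  
 ┃├────┃ CheckboxTree     ┃    ┃  
 ┃│ 13 ┠──────────────────┨    ┃  
 ┃├────┃>[-] app/         ┃    ┃  
 ┃│ 14 ┃   [ ] README.md  ┃    ┃  
 ┃├────┃   [ ] index.h    ┃    ┃  
 ┃│  9 ┃   [ ] README.md  ┃    ┃  
 ┗━━━━━┃   [-] utils/     ┃━━━━┛  


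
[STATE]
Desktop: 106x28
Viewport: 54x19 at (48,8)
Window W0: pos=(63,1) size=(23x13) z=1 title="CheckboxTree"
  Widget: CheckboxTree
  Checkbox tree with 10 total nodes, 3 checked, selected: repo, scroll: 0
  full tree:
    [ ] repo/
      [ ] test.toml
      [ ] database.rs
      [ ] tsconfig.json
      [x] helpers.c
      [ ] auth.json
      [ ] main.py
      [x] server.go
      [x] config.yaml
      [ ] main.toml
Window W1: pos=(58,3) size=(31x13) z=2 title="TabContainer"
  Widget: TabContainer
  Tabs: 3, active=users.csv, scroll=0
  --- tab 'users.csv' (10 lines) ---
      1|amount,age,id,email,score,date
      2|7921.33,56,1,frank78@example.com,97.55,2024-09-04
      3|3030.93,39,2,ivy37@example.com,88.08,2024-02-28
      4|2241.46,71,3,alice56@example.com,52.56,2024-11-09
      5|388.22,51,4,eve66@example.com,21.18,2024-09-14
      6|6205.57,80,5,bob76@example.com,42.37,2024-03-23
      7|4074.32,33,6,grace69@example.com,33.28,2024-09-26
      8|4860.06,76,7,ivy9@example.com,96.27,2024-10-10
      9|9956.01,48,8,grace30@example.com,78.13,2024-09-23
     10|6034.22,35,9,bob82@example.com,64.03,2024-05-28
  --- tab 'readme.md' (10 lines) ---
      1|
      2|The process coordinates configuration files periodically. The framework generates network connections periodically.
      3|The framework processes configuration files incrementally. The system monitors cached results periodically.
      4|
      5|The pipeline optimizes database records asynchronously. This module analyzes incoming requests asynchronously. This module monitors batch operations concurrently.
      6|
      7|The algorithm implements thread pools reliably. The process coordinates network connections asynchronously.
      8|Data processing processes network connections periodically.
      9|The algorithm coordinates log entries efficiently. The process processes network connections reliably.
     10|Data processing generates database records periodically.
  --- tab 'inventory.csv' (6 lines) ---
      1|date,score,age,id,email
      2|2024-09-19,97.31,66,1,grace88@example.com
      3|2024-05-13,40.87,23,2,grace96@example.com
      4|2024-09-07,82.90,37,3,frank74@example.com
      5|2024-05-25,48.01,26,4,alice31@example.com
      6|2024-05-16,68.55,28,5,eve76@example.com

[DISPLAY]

          ┃amount,age,id,email,score,dat┃             
          ┃7921.33,56,1,frank78@example.┃             
          ┃3030.93,39,2,ivy37@example.co┃             
          ┃2241.46,71,3,alice56@example.┃             
          ┃388.22,51,4,eve66@example.com┃             
          ┃6205.57,80,5,bob76@example.co┃             
          ┃4074.32,33,6,grace69@example.┃             
          ┗━━━━━━━━━━━━━━━━━━━━━━━━━━━━━┛             
                                                      
                                                      
                                                      
                                                      
                                                      
                                                      
                                                      
                                                      
                                                      
                                                      
                                                      


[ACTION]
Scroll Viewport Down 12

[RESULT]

          ┃7921.33,56,1,frank78@example.┃             
          ┃3030.93,39,2,ivy37@example.co┃             
          ┃2241.46,71,3,alice56@example.┃             
          ┃388.22,51,4,eve66@example.com┃             
          ┃6205.57,80,5,bob76@example.co┃             
          ┃4074.32,33,6,grace69@example.┃             
          ┗━━━━━━━━━━━━━━━━━━━━━━━━━━━━━┛             
                                                      
                                                      
                                                      
                                                      
                                                      
                                                      
                                                      
                                                      
                                                      
                                                      
                                                      
                                                      


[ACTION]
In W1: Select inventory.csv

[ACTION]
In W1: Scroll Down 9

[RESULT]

          ┃                             ┃             
          ┃                             ┃             
          ┃                             ┃             
          ┃                             ┃             
          ┃                             ┃             
          ┃                             ┃             
          ┗━━━━━━━━━━━━━━━━━━━━━━━━━━━━━┛             
                                                      
                                                      
                                                      
                                                      
                                                      
                                                      
                                                      
                                                      
                                                      
                                                      
                                                      
                                                      


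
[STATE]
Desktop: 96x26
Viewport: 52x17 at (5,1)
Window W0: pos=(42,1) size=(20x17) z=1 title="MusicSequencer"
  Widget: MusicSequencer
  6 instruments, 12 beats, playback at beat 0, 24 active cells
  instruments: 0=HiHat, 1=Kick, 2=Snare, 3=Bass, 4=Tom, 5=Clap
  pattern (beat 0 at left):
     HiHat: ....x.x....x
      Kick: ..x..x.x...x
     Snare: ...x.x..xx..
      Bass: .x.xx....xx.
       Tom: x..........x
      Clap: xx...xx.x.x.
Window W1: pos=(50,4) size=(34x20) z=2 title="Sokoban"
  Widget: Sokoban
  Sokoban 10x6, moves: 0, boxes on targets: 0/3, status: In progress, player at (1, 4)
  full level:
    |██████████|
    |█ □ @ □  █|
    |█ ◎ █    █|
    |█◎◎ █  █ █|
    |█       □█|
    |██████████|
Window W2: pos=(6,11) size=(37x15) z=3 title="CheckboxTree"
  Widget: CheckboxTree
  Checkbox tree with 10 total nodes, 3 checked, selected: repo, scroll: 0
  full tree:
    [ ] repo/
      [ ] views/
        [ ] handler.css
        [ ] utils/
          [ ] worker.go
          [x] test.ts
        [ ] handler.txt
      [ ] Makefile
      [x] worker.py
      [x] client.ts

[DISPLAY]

                                     ┏━━━━━━━━━━━━━━
                                     ┃ MusicSequence
                                     ┠──────────────
                                     ┃      ▼┏━━━━━━
                                     ┃ HiHat·┃ Sokob
                                     ┃  Kick·┠──────
                                     ┃ Snare·┃██████
                                     ┃  Bass·┃█ □ @ 
                                     ┃   Tom█┃█ ◎ █ 
                                     ┃  Clap█┃█◎◎ █ 
 ┏━━━━━━━━━━━━━━━━━━━━━━━━━━━━━━━━━━━┓       ┃█     
 ┃ CheckboxTree                      ┃       ┃██████
 ┠───────────────────────────────────┨       ┃Moves:
 ┃>[-] repo/                         ┃       ┃      
 ┃   [-] views/                      ┃       ┃      
 ┃     [ ] handler.css               ┃       ┃      
 ┃     [-] utils/                    ┃━━━━━━━┃      


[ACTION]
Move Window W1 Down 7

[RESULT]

                                     ┏━━━━━━━━━━━━━━
                                     ┃ MusicSequence
                                     ┠──────────────
                                     ┃      ▼1234567
                                     ┃ HiHat····█·█·
                                     ┃  Kick·┏━━━━━━
                                     ┃ Snare·┃ Sokob
                                     ┃  Bass·┠──────
                                     ┃   Tom█┃██████
                                     ┃  Clap█┃█ □ @ 
 ┏━━━━━━━━━━━━━━━━━━━━━━━━━━━━━━━━━━━┓       ┃█ ◎ █ 
 ┃ CheckboxTree                      ┃       ┃█◎◎ █ 
 ┠───────────────────────────────────┨       ┃█     
 ┃>[-] repo/                         ┃       ┃██████
 ┃   [-] views/                      ┃       ┃Moves:
 ┃     [ ] handler.css               ┃       ┃      
 ┃     [-] utils/                    ┃━━━━━━━┃      


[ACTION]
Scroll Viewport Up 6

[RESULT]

                                                    
                                     ┏━━━━━━━━━━━━━━
                                     ┃ MusicSequence
                                     ┠──────────────
                                     ┃      ▼1234567
                                     ┃ HiHat····█·█·
                                     ┃  Kick·┏━━━━━━
                                     ┃ Snare·┃ Sokob
                                     ┃  Bass·┠──────
                                     ┃   Tom█┃██████
                                     ┃  Clap█┃█ □ @ 
 ┏━━━━━━━━━━━━━━━━━━━━━━━━━━━━━━━━━━━┓       ┃█ ◎ █ 
 ┃ CheckboxTree                      ┃       ┃█◎◎ █ 
 ┠───────────────────────────────────┨       ┃█     
 ┃>[-] repo/                         ┃       ┃██████
 ┃   [-] views/                      ┃       ┃Moves:
 ┃     [ ] handler.css               ┃       ┃      


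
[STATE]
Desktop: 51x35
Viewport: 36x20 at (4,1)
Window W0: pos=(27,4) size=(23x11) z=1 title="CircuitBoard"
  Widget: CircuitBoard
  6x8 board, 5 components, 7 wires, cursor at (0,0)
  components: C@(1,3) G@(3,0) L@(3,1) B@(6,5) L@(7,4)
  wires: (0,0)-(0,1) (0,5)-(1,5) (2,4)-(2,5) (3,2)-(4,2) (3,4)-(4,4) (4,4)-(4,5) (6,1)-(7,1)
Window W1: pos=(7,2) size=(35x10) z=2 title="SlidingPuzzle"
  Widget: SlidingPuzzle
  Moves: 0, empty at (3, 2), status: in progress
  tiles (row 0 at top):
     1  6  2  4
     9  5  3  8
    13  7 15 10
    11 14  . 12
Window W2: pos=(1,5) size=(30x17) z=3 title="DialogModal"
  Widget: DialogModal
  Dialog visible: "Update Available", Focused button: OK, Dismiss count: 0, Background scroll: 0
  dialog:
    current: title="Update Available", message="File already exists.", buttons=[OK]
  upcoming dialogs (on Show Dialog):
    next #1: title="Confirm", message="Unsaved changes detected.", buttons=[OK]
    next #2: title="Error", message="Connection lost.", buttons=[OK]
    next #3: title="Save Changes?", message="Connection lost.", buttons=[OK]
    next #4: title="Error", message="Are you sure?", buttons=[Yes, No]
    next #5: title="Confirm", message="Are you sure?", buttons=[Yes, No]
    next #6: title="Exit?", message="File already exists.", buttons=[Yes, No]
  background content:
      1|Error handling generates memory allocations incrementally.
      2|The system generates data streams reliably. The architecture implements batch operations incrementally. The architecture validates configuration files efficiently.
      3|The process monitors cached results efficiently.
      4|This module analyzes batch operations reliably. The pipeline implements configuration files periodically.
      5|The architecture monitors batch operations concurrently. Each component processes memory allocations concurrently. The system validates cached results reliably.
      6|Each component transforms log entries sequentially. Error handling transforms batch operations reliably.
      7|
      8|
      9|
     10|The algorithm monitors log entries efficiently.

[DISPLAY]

                                    
   ┏━━━━━━━━━━━━━━━━━━━━━━━━━━━━━━━━
   ┃ SlidingPuzzle                  
   ┠────────────────────────────────
━━━━━━━━━━━━━━━━━━━━━━━━━━┓         
ialogModal                ┃         
──────────────────────────┨         
ror handling generates mem┃         
e system generates data st┃         
e process monitors cached ┃         
is module analyzes batch o┃━━━━━━━━━
┌──────────────────────┐ba┃         
│   Update Available   │lo┃         
│ File already exists. │  ┃━━━━━━━━━
│         [OK]         │  ┃         
└──────────────────────┘  ┃         
e algorithm monitors log e┃         
                          ┃         
                          ┃         
                          ┃         


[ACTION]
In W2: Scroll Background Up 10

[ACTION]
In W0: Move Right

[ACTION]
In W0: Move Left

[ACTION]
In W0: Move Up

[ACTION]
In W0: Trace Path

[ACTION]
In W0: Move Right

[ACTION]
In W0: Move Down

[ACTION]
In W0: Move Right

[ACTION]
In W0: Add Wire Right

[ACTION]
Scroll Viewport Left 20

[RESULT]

                                    
       ┏━━━━━━━━━━━━━━━━━━━━━━━━━━━━
       ┃ SlidingPuzzle              
       ┠────────────────────────────
 ┏━━━━━━━━━━━━━━━━━━━━━━━━━━━━┓     
 ┃ DialogModal                ┃     
 ┠────────────────────────────┨     
 ┃Error handling generates mem┃     
 ┃The system generates data st┃     
 ┃The process monitors cached ┃     
 ┃This module analyzes batch o┃━━━━━
 ┃Th┌──────────────────────┐ba┃     
 ┃Ea│   Update Available   │lo┃     
 ┃  │ File already exists. │  ┃━━━━━
 ┃  │         [OK]         │  ┃     
 ┃  └──────────────────────┘  ┃     
 ┃The algorithm monitors log e┃     
 ┃                            ┃     
 ┃                            ┃     
 ┃                            ┃     


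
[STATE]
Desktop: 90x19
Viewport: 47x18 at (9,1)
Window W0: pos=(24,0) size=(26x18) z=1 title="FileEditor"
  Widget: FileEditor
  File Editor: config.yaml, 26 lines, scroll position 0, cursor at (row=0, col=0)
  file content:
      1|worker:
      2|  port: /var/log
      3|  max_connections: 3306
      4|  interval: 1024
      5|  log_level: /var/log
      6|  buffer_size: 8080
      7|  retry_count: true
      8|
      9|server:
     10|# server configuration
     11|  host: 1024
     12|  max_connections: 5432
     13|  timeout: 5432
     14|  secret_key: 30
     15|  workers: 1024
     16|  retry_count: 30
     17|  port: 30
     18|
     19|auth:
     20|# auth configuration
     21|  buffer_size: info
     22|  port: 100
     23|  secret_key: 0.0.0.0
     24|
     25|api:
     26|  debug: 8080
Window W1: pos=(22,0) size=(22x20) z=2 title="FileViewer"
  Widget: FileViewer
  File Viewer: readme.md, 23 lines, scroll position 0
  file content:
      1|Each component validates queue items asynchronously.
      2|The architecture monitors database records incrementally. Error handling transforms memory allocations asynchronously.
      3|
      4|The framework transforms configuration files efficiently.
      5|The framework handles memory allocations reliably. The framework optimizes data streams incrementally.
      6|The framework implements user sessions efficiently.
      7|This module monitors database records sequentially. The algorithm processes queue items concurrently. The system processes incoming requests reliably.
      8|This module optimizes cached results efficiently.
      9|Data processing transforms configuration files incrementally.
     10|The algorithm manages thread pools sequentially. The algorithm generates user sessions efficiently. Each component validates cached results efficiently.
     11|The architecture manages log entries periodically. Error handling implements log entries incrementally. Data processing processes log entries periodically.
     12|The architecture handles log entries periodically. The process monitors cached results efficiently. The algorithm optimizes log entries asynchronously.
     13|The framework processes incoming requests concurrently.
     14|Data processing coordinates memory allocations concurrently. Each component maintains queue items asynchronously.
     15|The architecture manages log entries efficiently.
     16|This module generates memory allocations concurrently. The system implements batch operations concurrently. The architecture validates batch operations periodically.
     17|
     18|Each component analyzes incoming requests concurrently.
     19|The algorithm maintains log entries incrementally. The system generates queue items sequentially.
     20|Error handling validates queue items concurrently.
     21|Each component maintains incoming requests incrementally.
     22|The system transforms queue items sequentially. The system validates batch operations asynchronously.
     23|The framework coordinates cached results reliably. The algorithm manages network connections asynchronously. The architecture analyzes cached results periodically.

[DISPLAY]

             ┃ FileViewer         ┃     ┃      
             ┠────────────────────┨─────┨      
             ┃Each component vali▲┃    ▲┃      
             ┃The architecture mo█┃    █┃      
             ┃                   ░┃3306░┃      
             ┃The framework trans░┃    ░┃      
             ┃The framework handl░┃og  ░┃      
             ┃The framework imple░┃    ░┃      
             ┃This module monitor░┃    ░┃      
             ┃This module optimiz░┃    ░┃      
             ┃Data processing tra░┃    ░┃      
             ┃The algorithm manag░┃ion ░┃      
             ┃The architecture ma░┃    ░┃      
             ┃The architecture ha░┃5432░┃      
             ┃The framework proce░┃    ░┃      
             ┃Data processing coo░┃    ▼┃      
             ┃The architecture ma░┃━━━━━┛      
             ┃This module generat▼┃            


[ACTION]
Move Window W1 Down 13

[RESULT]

             ┠────────────────────┨     ┃      
             ┃Each component vali▲┃─────┨      
             ┃The architecture mo█┃    ▲┃      
             ┃                   ░┃    █┃      
             ┃The framework trans░┃3306░┃      
             ┃The framework handl░┃    ░┃      
             ┃The framework imple░┃og  ░┃      
             ┃This module monitor░┃    ░┃      
             ┃This module optimiz░┃    ░┃      
             ┃Data processing tra░┃    ░┃      
             ┃The algorithm manag░┃    ░┃      
             ┃The architecture ma░┃ion ░┃      
             ┃The architecture ha░┃    ░┃      
             ┃The framework proce░┃5432░┃      
             ┃Data processing coo░┃    ░┃      
             ┃The architecture ma░┃    ▼┃      
             ┃This module generat▼┃━━━━━┛      
             ┗━━━━━━━━━━━━━━━━━━━━┛            


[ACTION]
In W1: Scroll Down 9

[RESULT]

             ┠────────────────────┨     ┃      
             ┃This module optimiz▲┃─────┨      
             ┃Data processing tra░┃    ▲┃      
             ┃The algorithm manag░┃    █┃      
             ┃The architecture ma░┃3306░┃      
             ┃The architecture ha░┃    ░┃      
             ┃The framework proce░┃og  ░┃      
             ┃Data processing coo░┃    ░┃      
             ┃The architecture ma░┃    ░┃      
             ┃This module generat░┃    ░┃      
             ┃                   ░┃    ░┃      
             ┃Each component anal░┃ion ░┃      
             ┃The algorithm maint░┃    ░┃      
             ┃Error handling vali░┃5432░┃      
             ┃Each component main░┃    ░┃      
             ┃The system transfor█┃    ▼┃      
             ┃The framework coord▼┃━━━━━┛      
             ┗━━━━━━━━━━━━━━━━━━━━┛            


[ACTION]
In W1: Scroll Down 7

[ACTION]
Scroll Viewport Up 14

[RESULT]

             ┃ FileViewer         ┃━━━━━┓      
             ┠────────────────────┨     ┃      
             ┃This module optimiz▲┃─────┨      
             ┃Data processing tra░┃    ▲┃      
             ┃The algorithm manag░┃    █┃      
             ┃The architecture ma░┃3306░┃      
             ┃The architecture ha░┃    ░┃      
             ┃The framework proce░┃og  ░┃      
             ┃Data processing coo░┃    ░┃      
             ┃The architecture ma░┃    ░┃      
             ┃This module generat░┃    ░┃      
             ┃                   ░┃    ░┃      
             ┃Each component anal░┃ion ░┃      
             ┃The algorithm maint░┃    ░┃      
             ┃Error handling vali░┃5432░┃      
             ┃Each component main░┃    ░┃      
             ┃The system transfor█┃    ▼┃      
             ┃The framework coord▼┃━━━━━┛      


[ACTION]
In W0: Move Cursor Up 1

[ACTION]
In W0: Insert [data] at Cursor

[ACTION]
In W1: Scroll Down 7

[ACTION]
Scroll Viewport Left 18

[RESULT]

                      ┃ FileViewer         ┃━━━
                      ┠────────────────────┨   
                      ┃This module optimiz▲┃───
                      ┃Data processing tra░┃   
                      ┃The algorithm manag░┃   
                      ┃The architecture ma░┃330
                      ┃The architecture ha░┃   
                      ┃The framework proce░┃og 
                      ┃Data processing coo░┃   
                      ┃The architecture ma░┃   
                      ┃This module generat░┃   
                      ┃                   ░┃   
                      ┃Each component anal░┃ion
                      ┃The algorithm maint░┃   
                      ┃Error handling vali░┃543
                      ┃Each component main░┃   
                      ┃The system transfor█┃   
                      ┃The framework coord▼┃━━━


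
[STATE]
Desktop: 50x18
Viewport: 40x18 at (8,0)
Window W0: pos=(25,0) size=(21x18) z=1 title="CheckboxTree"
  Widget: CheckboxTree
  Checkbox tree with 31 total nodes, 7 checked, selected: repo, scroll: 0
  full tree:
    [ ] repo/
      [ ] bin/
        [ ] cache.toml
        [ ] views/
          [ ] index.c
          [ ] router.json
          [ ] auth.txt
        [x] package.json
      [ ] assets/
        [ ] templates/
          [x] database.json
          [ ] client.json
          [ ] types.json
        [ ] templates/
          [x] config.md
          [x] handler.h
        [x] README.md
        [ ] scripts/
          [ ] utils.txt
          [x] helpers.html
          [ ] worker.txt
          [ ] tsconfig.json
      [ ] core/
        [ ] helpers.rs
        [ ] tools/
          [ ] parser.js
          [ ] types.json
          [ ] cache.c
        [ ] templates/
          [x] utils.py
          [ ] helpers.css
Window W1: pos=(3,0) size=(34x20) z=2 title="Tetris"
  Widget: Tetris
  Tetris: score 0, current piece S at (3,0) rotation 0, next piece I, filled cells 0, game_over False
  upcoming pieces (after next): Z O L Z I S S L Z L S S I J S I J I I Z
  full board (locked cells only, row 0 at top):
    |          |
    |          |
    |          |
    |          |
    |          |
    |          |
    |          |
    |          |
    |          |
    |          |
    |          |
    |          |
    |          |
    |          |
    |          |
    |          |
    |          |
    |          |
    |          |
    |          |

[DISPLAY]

━━━━━━━━━━━━━━━━━━━━━━━━━━━━┓━━━━━━━━┓  
ris                         ┃ee      ┃  
────────────────────────────┨────────┨  
      │Next:                ┃        ┃  
      │████                 ┃        ┃  
      │                     ┃che.toml┃  
      │                     ┃ews/    ┃  
      │                     ┃index.c ┃  
      │                     ┃router.j┃  
      │Score:               ┃auth.txt┃  
      │0                    ┃ckage.js┃  
      │                     ┃ts/     ┃  
      │                     ┃mplates/┃  
      │                     ┃database┃  
      │                     ┃client.j┃  
      │                     ┃types.js┃  
      │                     ┃mplates/┃  
      │                     ┃━━━━━━━━┛  


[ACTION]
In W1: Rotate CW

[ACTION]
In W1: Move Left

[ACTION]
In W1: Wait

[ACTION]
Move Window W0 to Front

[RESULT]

━━━━━━━━━━━━━━━━━┏━━━━━━━━━━━━━━━━━━━┓  
ris              ┃ CheckboxTree      ┃  
─────────────────┠───────────────────┨  
      │Next:     ┃>[-] repo/         ┃  
      │████      ┃   [-] bin/        ┃  
      │          ┃     [ ] cache.toml┃  
      │          ┃     [ ] views/    ┃  
      │          ┃       [ ] index.c ┃  
      │          ┃       [ ] router.j┃  
      │Score:    ┃       [ ] auth.txt┃  
      │0         ┃     [x] package.js┃  
      │          ┃   [-] assets/     ┃  
      │          ┃     [-] templates/┃  
      │          ┃       [x] database┃  
      │          ┃       [ ] client.j┃  
      │          ┃       [ ] types.js┃  
      │          ┃     [x] templates/┃  
      │          ┗━━━━━━━━━━━━━━━━━━━┛  
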